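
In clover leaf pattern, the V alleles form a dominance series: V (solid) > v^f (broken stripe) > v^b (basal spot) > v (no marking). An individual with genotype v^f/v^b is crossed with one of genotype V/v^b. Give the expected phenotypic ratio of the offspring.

Cross: v^f/v^b × V/v^b
Allele dominance: V > v^f > v^b > v
Offspring genotypes: 1 V/v^f, 1 v^f/v^b, 1 V/v^b, 1 v^b/v^b
Phenotype counts: 2 solid, 1 broken stripe, 1 basal spot
Ratio: 2 solid : 1 broken stripe : 1 basal spot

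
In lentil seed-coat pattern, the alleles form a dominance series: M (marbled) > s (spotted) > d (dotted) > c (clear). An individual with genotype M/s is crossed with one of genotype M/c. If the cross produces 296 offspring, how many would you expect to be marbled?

Cross: M/s × M/c
Allele dominance: M > s > d > c
Offspring genotypes: 1 M/M, 1 M/c, 1 M/s, 1 s/c
Phenotype counts: 3 marbled, 1 spotted
marbled: 3 out of 4 → fraction 3/4
Expected count = 3/4 × 296 = 222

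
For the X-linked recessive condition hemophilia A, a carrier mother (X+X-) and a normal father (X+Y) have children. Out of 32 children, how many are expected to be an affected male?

Cross: X+X- × X+Y
Offspring: 1 X+X+, 1 X+Y, 1 X+X-, 1 X-Y
Probability of an affected male: 1/4
Expected count = 1/4 × 32 = 8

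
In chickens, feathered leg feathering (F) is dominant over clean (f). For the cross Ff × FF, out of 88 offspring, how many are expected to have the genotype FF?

Punnett square for Ff × FF:
Offspring genotypes: 2 FF, 2 Ff
Total offspring: 4
Count with target: 2
Probability: 2/4 = 1/2
Expected count = 1/2 × 88 = 44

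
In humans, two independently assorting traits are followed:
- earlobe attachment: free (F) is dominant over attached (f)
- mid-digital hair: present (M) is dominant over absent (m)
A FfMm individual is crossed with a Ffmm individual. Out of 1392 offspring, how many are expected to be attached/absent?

Dihybrid cross FfMm × Ffmm — consider each gene separately:
earlobe attachment: Ff × Ff → 1 FF, 2 Ff, 1 ff → 3 F_ : 1 ff (out of 4)
mid-digital hair: Mm × mm → 2 Mm, 2 mm → 2 M_ : 2 mm (out of 4)
Combine (counts out of 4 × 4 = 16): free/present (F_M_) = 3×2 = 6; free/absent (F_mm) = 3×2 = 6; attached/present (ffM_) = 1×2 = 2; attached/absent (ffmm) = 1×2 = 2
Phenotype counts (out of 16): 6 free/present, 6 free/absent, 2 attached/present, 2 attached/absent
attached/absent: 2 out of 16 → fraction 1/8
Expected count = 1/8 × 1392 = 174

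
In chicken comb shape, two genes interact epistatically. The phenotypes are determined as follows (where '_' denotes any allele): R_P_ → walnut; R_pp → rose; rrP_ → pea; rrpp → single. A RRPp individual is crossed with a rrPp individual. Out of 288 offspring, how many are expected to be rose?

Cross: RRPp × rrPp — consider each gene separately:
R gene: RR × rr → 4 Rr → 4 R_ (out of 4)
P gene: Pp × Pp → 1 PP, 2 Pp, 1 pp → 3 P_ : 1 pp (out of 4)
Genotype classes (out of 4 × 4 = 16): R_P_ = 4×3 = 12; R_pp = 4×1 = 4
Apply the phenotype rules: R_P_ (12) → walnut; R_pp (4) → rose
Phenotype counts (out of 16): 12 walnut, 4 rose
rose: 4 out of 16 → fraction 1/4
Expected count = 1/4 × 288 = 72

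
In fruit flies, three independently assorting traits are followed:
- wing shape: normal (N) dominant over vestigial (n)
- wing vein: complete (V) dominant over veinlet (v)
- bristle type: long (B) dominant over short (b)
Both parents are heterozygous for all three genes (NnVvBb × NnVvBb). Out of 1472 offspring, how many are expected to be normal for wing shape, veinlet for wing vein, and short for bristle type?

Trihybrid cross: NnVvBb × NnVvBb
Each trait segregates independently with a 3:1 phenotypic ratio, so each gene contributes 3/4 (dominant) or 1/4 (recessive).
Target: normal (wing shape), veinlet (wing vein), short (bristle type)
Probability = product of independent per-trait probabilities
= 3/4 × 1/4 × 1/4 = 3/64
Expected count = 3/64 × 1472 = 69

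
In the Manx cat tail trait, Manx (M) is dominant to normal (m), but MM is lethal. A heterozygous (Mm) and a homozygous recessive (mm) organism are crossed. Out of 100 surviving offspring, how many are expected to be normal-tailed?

Cross: Mm × mm
Punnett square offspring (before lethality): 2 Mm, 2 mm
No MM offspring are produced in this cross.
normal-tailed: 2 out of 4 → fraction 1/2
Expected count = 1/2 × 100 = 50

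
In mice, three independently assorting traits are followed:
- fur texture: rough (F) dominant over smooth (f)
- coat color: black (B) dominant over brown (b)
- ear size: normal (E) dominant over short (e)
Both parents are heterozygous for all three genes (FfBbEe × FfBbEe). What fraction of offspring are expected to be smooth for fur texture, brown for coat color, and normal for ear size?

Trihybrid cross: FfBbEe × FfBbEe
Each trait segregates independently with a 3:1 phenotypic ratio, so each gene contributes 3/4 (dominant) or 1/4 (recessive).
Target: smooth (fur texture), brown (coat color), normal (ear size)
Probability = product of independent per-trait probabilities
= 1/4 × 1/4 × 3/4 = 3/64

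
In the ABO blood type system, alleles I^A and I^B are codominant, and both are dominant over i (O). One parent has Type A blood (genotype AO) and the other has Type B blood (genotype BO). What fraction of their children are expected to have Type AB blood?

Cross: AO × BO
Possible offspring genotypes: 1 AB, 1 AO, 1 BO, 1 OO
Blood type counts: 1 Type AB, 1 Type A, 1 Type B, 1 Type O
Probability of Type AB: 1/4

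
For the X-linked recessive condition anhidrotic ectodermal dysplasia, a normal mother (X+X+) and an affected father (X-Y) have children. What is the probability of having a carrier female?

Cross: X+X+ × X-Y
Offspring: 2 X+X-, 2 X+Y
Probability of a carrier female: 2/4 = 1/2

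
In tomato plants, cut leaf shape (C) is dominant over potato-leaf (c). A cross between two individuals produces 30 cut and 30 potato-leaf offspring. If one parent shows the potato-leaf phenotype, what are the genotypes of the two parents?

Observed offspring: 30 cut, 30 potato-leaf
The observed ratio simplifies to 1:1. One parent shows potato-leaf, so its genotype must be cc. A 1:1 offspring split requires the other parent to be heterozygous (Cc).
Parent genotypes: cc × Cc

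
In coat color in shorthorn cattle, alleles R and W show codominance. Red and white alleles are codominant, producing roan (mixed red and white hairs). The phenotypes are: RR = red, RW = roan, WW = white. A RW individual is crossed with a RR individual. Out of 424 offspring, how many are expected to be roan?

Punnett square for RW × RR:
Offspring genotypes: 2 RR, 2 RW
Phenotype counts: 2 red, 2 roan
roan: 2 out of 4 → fraction 1/2
Expected count = 1/2 × 424 = 212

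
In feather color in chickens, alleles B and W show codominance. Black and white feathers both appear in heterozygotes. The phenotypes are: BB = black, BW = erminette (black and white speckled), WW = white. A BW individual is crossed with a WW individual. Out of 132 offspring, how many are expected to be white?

Punnett square for BW × WW:
Offspring genotypes: 2 BW, 2 WW
Phenotype counts: 2 erminette (black and white speckled), 2 white
white: 2 out of 4 → fraction 1/2
Expected count = 1/2 × 132 = 66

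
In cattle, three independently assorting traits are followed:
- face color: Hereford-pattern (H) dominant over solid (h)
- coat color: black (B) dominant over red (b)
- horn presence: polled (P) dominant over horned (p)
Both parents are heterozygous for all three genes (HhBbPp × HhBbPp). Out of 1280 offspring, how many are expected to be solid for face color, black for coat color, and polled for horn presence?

Trihybrid cross: HhBbPp × HhBbPp
Each trait segregates independently with a 3:1 phenotypic ratio, so each gene contributes 3/4 (dominant) or 1/4 (recessive).
Target: solid (face color), black (coat color), polled (horn presence)
Probability = product of independent per-trait probabilities
= 1/4 × 3/4 × 3/4 = 9/64
Expected count = 9/64 × 1280 = 180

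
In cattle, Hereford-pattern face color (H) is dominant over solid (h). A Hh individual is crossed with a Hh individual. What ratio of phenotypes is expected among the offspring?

Punnett square for Hh × Hh:
Offspring genotypes: 1 HH, 2 Hh, 1 hh
Hereford-pattern: 3, solid: 1
Ratio: 3:1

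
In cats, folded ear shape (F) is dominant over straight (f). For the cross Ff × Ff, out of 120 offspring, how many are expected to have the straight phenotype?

Punnett square for Ff × Ff:
Offspring genotypes: 1 FF, 2 Ff, 1 ff
Total offspring: 4
Count with target: 1
Probability: 1/4
Expected count = 1/4 × 120 = 30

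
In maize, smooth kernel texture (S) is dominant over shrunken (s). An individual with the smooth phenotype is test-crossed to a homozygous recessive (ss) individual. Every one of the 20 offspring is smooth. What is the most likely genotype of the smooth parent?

Test cross: ? × ss
All offspring are smooth.
If the unknown parent were heterozygous (Ss), about half of 20 offspring would be shrunken; none are. The unknown parent is most likely homozygous dominant (SS).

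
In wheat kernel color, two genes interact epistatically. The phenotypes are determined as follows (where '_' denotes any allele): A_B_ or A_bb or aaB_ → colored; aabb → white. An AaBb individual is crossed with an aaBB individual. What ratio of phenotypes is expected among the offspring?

Cross: AaBb × aaBB — consider each gene separately:
A gene: Aa × aa → 2 Aa, 2 aa → 2 A_ : 2 aa (out of 4)
B gene: Bb × BB → 2 BB, 2 Bb → 4 B_ (out of 4)
Genotype classes (out of 4 × 4 = 16): A_B_ = 2×4 = 8; aaB_ = 2×4 = 8
Apply the phenotype rules: A_B_ (8) + aaB_ (8) → colored
Phenotype counts (out of 16): 16 colored
Ratio: all colored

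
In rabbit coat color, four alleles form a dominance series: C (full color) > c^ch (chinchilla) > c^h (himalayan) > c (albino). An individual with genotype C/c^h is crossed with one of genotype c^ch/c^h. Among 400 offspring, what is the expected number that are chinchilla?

Cross: C/c^h × c^ch/c^h
Allele dominance: C > c^ch > c^h > c
Offspring genotypes: 1 C/c^ch, 1 C/c^h, 1 c^ch/c^h, 1 c^h/c^h
Phenotype counts: 2 full color, 1 chinchilla, 1 himalayan
chinchilla: 1 out of 4 → fraction 1/4
Expected count = 1/4 × 400 = 100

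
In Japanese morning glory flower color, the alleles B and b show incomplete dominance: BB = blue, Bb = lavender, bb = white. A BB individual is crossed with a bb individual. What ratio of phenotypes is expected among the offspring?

Punnett square for BB × bb:
Offspring genotypes: 4 Bb
Phenotype counts: 4 lavender
Ratio: all lavender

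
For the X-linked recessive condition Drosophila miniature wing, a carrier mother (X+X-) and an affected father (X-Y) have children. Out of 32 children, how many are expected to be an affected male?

Cross: X+X- × X-Y
Offspring: 1 X+X-, 1 X+Y, 1 X-X-, 1 X-Y
Probability of an affected male: 1/4
Expected count = 1/4 × 32 = 8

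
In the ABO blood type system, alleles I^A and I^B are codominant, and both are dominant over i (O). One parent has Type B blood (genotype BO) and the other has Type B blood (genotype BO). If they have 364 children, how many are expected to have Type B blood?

Cross: BO × BO
Possible offspring genotypes: 1 BB, 2 BO, 1 OO
Blood type counts: 3 Type B, 1 Type O
Probability of Type B: 3/4
Expected count = 3/4 × 364 = 273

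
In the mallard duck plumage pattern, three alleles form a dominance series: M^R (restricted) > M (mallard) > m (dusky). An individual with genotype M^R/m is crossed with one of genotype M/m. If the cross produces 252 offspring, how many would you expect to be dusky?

Cross: M^R/m × M/m
Allele dominance: M^R > M > m
Offspring genotypes: 1 M^R/M, 1 M^R/m, 1 M/m, 1 m/m
Phenotype counts: 2 restricted, 1 mallard, 1 dusky
dusky: 1 out of 4 → fraction 1/4
Expected count = 1/4 × 252 = 63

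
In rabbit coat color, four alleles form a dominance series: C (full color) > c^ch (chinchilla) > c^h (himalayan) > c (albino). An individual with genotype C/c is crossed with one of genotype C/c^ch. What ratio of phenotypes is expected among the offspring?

Cross: C/c × C/c^ch
Allele dominance: C > c^ch > c^h > c
Offspring genotypes: 1 C/C, 1 C/c^ch, 1 C/c, 1 c^ch/c
Phenotype counts: 3 full color, 1 chinchilla
Ratio: 3 full color : 1 chinchilla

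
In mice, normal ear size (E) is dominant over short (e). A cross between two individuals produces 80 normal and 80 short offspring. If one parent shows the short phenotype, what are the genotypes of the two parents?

Observed offspring: 80 normal, 80 short
The observed ratio simplifies to 1:1. One parent shows short, so its genotype must be ee. A 1:1 offspring split requires the other parent to be heterozygous (Ee).
Parent genotypes: ee × Ee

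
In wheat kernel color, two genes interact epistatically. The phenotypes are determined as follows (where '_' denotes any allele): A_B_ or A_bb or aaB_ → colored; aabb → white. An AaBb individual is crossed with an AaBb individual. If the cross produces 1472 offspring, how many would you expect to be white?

Cross: AaBb × AaBb — consider each gene separately:
A gene: Aa × Aa → 1 AA, 2 Aa, 1 aa → 3 A_ : 1 aa (out of 4)
B gene: Bb × Bb → 1 BB, 2 Bb, 1 bb → 3 B_ : 1 bb (out of 4)
Genotype classes (out of 4 × 4 = 16): A_B_ = 3×3 = 9; A_bb = 3×1 = 3; aaB_ = 1×3 = 3; aabb = 1×1 = 1
Apply the phenotype rules: A_B_ (9) + A_bb (3) + aaB_ (3) → colored; aabb (1) → white
Phenotype counts (out of 16): 15 colored, 1 white
white: 1 out of 16 → fraction 1/16
Expected count = 1/16 × 1472 = 92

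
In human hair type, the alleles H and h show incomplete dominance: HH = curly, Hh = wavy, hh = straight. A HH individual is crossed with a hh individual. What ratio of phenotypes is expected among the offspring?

Punnett square for HH × hh:
Offspring genotypes: 4 Hh
Phenotype counts: 4 wavy
Ratio: all wavy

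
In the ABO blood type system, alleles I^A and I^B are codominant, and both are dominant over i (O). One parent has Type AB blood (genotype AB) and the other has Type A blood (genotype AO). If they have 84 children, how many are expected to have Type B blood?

Cross: AB × AO
Possible offspring genotypes: 1 AA, 1 AO, 1 AB, 1 BO
Blood type counts: 2 Type A, 1 Type AB, 1 Type B
Probability of Type B: 1/4
Expected count = 1/4 × 84 = 21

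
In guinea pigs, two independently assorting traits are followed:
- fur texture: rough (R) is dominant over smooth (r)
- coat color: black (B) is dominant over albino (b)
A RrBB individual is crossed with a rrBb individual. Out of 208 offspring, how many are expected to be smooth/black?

Dihybrid cross RrBB × rrBb — consider each gene separately:
fur texture: Rr × rr → 2 Rr, 2 rr → 2 R_ : 2 rr (out of 4)
coat color: BB × Bb → 2 BB, 2 Bb → 4 B_ (out of 4)
Combine (counts out of 4 × 4 = 16): rough/black (R_B_) = 2×4 = 8; smooth/black (rrB_) = 2×4 = 8
Phenotype counts (out of 16): 8 rough/black, 8 smooth/black
smooth/black: 8 out of 16 → fraction 1/2
Expected count = 1/2 × 208 = 104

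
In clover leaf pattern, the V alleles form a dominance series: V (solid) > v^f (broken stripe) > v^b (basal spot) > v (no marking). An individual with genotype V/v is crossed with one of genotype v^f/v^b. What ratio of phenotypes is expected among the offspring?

Cross: V/v × v^f/v^b
Allele dominance: V > v^f > v^b > v
Offspring genotypes: 1 V/v^f, 1 V/v^b, 1 v^f/v, 1 v^b/v
Phenotype counts: 2 solid, 1 broken stripe, 1 basal spot
Ratio: 2 solid : 1 broken stripe : 1 basal spot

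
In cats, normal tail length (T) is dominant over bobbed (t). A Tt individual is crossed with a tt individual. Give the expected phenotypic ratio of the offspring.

Punnett square for Tt × tt:
Offspring genotypes: 2 Tt, 2 tt
normal: 2, bobbed: 2
Ratio: 1:1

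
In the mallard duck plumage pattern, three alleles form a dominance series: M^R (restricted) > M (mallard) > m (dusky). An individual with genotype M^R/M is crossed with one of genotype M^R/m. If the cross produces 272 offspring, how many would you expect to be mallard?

Cross: M^R/M × M^R/m
Allele dominance: M^R > M > m
Offspring genotypes: 1 M^R/M^R, 1 M^R/m, 1 M^R/M, 1 M/m
Phenotype counts: 3 restricted, 1 mallard
mallard: 1 out of 4 → fraction 1/4
Expected count = 1/4 × 272 = 68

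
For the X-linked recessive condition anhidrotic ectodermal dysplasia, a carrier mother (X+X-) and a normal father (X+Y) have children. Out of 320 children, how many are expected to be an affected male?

Cross: X+X- × X+Y
Offspring: 1 X+X+, 1 X+Y, 1 X+X-, 1 X-Y
Probability of an affected male: 1/4
Expected count = 1/4 × 320 = 80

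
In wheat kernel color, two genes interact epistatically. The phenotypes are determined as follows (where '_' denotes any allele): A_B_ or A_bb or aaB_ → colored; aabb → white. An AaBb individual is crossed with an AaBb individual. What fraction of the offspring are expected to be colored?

Cross: AaBb × AaBb — consider each gene separately:
A gene: Aa × Aa → 1 AA, 2 Aa, 1 aa → 3 A_ : 1 aa (out of 4)
B gene: Bb × Bb → 1 BB, 2 Bb, 1 bb → 3 B_ : 1 bb (out of 4)
Genotype classes (out of 4 × 4 = 16): A_B_ = 3×3 = 9; A_bb = 3×1 = 3; aaB_ = 1×3 = 3; aabb = 1×1 = 1
Apply the phenotype rules: A_B_ (9) + A_bb (3) + aaB_ (3) → colored; aabb (1) → white
Phenotype counts (out of 16): 15 colored, 1 white
colored: 15 out of 16
Probability: 15/16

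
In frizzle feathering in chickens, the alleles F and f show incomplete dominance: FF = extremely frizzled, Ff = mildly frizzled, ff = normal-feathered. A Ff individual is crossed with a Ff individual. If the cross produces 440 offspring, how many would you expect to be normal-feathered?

Punnett square for Ff × Ff:
Offspring genotypes: 1 FF, 2 Ff, 1 ff
Phenotype counts: 1 extremely frizzled, 2 mildly frizzled, 1 normal-feathered
normal-feathered: 1 out of 4 → fraction 1/4
Expected count = 1/4 × 440 = 110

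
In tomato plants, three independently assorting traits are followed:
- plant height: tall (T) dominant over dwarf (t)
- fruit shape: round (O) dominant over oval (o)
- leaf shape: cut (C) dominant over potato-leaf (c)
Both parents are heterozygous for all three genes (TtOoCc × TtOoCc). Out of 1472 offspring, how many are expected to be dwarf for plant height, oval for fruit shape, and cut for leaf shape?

Trihybrid cross: TtOoCc × TtOoCc
Each trait segregates independently with a 3:1 phenotypic ratio, so each gene contributes 3/4 (dominant) or 1/4 (recessive).
Target: dwarf (plant height), oval (fruit shape), cut (leaf shape)
Probability = product of independent per-trait probabilities
= 1/4 × 1/4 × 3/4 = 3/64
Expected count = 3/64 × 1472 = 69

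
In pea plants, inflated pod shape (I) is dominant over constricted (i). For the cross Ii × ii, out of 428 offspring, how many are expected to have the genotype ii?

Punnett square for Ii × ii:
Offspring genotypes: 2 Ii, 2 ii
Total offspring: 4
Count with target: 2
Probability: 2/4 = 1/2
Expected count = 1/2 × 428 = 214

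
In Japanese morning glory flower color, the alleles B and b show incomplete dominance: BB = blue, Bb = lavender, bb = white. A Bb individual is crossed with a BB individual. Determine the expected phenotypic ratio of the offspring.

Punnett square for Bb × BB:
Offspring genotypes: 2 BB, 2 Bb
Phenotype counts: 2 blue, 2 lavender
Ratio: 1 blue : 1 lavender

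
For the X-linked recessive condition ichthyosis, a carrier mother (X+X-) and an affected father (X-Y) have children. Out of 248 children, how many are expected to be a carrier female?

Cross: X+X- × X-Y
Offspring: 1 X+X-, 1 X+Y, 1 X-X-, 1 X-Y
Probability of a carrier female: 1/4
Expected count = 1/4 × 248 = 62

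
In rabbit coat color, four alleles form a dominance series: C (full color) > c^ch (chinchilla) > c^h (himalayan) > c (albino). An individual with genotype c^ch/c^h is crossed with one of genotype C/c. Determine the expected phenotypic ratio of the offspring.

Cross: c^ch/c^h × C/c
Allele dominance: C > c^ch > c^h > c
Offspring genotypes: 1 C/c^ch, 1 c^ch/c, 1 C/c^h, 1 c^h/c
Phenotype counts: 2 full color, 1 chinchilla, 1 himalayan
Ratio: 2 full color : 1 chinchilla : 1 himalayan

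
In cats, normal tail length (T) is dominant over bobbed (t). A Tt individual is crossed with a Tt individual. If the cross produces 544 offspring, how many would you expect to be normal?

Punnett square for Tt × Tt:
Offspring genotypes: 1 TT, 2 Tt, 1 tt
normal: 3, bobbed: 1
normal: 3 out of 4 → fraction 3/4
Expected count = 3/4 × 544 = 408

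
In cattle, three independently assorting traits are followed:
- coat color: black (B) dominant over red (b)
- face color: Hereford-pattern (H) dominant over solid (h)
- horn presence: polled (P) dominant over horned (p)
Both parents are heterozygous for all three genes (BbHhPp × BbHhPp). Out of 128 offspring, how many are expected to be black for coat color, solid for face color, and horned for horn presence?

Trihybrid cross: BbHhPp × BbHhPp
Each trait segregates independently with a 3:1 phenotypic ratio, so each gene contributes 3/4 (dominant) or 1/4 (recessive).
Target: black (coat color), solid (face color), horned (horn presence)
Probability = product of independent per-trait probabilities
= 3/4 × 1/4 × 1/4 = 3/64
Expected count = 3/64 × 128 = 6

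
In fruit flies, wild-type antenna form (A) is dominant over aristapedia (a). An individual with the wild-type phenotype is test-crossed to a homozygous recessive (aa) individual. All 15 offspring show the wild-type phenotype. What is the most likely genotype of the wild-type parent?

Test cross: ? × aa
All offspring are wild-type.
If the unknown parent were heterozygous (Aa), about half of 15 offspring would be aristapedia; none are. The unknown parent is most likely homozygous dominant (AA).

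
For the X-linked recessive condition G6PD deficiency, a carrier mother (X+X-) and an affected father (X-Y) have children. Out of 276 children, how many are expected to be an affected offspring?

Cross: X+X- × X-Y
Offspring: 1 X+X-, 1 X+Y, 1 X-X-, 1 X-Y
Probability of an affected offspring: 2/4 = 1/2
Expected count = 1/2 × 276 = 138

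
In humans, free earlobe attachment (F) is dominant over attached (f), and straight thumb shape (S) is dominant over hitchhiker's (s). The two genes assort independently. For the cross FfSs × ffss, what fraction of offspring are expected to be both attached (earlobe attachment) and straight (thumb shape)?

Dihybrid cross FfSs × ffss — consider each gene separately:
earlobe attachment: Ff × ff → 2 Ff, 2 ff → 2 F_ : 2 ff (out of 4)
thumb shape: Ss × ss → 2 Ss, 2 ss → 2 S_ : 2 ss (out of 4)
Looking for: attached (ff) and straight (S_)
P(attached) = 2/4, P(straight) = 2/4
P(both) = 2/4 × 2/4 = 4/16 = 1/4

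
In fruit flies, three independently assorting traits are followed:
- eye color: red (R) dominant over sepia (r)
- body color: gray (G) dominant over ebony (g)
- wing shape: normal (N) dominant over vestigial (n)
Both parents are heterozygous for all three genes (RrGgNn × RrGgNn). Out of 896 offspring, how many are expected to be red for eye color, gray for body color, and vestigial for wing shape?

Trihybrid cross: RrGgNn × RrGgNn
Each trait segregates independently with a 3:1 phenotypic ratio, so each gene contributes 3/4 (dominant) or 1/4 (recessive).
Target: red (eye color), gray (body color), vestigial (wing shape)
Probability = product of independent per-trait probabilities
= 3/4 × 3/4 × 1/4 = 9/64
Expected count = 9/64 × 896 = 126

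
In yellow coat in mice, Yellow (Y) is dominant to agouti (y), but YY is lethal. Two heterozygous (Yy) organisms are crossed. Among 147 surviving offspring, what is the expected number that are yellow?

Cross: Yy × Yy
Punnett square offspring (before lethality): 1 YY, 2 Yy, 1 yy
The YY genotype is lethal (embryos die); surviving offspring: 2 Yy, 1 yy
yellow: 2 out of 3 → fraction 2/3
Expected count = 2/3 × 147 = 98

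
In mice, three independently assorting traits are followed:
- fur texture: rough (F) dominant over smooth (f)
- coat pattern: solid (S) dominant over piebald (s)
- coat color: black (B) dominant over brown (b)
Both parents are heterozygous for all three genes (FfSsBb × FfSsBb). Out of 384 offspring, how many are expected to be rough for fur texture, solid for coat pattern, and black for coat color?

Trihybrid cross: FfSsBb × FfSsBb
Each trait segregates independently with a 3:1 phenotypic ratio, so each gene contributes 3/4 (dominant) or 1/4 (recessive).
Target: rough (fur texture), solid (coat pattern), black (coat color)
Probability = product of independent per-trait probabilities
= 3/4 × 3/4 × 3/4 = 27/64
Expected count = 27/64 × 384 = 162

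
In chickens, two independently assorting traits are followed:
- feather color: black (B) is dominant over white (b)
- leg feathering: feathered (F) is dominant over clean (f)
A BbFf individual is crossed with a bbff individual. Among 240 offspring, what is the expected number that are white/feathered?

Dihybrid cross BbFf × bbff — consider each gene separately:
feather color: Bb × bb → 2 Bb, 2 bb → 2 B_ : 2 bb (out of 4)
leg feathering: Ff × ff → 2 Ff, 2 ff → 2 F_ : 2 ff (out of 4)
Combine (counts out of 4 × 4 = 16): black/feathered (B_F_) = 2×2 = 4; black/clean (B_ff) = 2×2 = 4; white/feathered (bbF_) = 2×2 = 4; white/clean (bbff) = 2×2 = 4
Phenotype counts (out of 16): 4 black/feathered, 4 black/clean, 4 white/feathered, 4 white/clean
white/feathered: 4 out of 16 → fraction 1/4
Expected count = 1/4 × 240 = 60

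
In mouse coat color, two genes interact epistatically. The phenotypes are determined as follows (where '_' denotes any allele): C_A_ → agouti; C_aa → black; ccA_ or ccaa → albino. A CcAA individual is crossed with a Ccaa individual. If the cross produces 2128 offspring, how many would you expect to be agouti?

Cross: CcAA × Ccaa — consider each gene separately:
C gene: Cc × Cc → 1 CC, 2 Cc, 1 cc → 3 C_ : 1 cc (out of 4)
A gene: AA × aa → 4 Aa → 4 A_ (out of 4)
Genotype classes (out of 4 × 4 = 16): C_A_ = 3×4 = 12; ccA_ = 1×4 = 4
Apply the phenotype rules: C_A_ (12) → agouti; ccA_ (4) → albino
Phenotype counts (out of 16): 12 agouti, 4 albino
agouti: 12 out of 16 → fraction 3/4
Expected count = 3/4 × 2128 = 1596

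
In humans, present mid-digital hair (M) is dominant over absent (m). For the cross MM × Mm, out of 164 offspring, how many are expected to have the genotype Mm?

Punnett square for MM × Mm:
Offspring genotypes: 2 MM, 2 Mm
Total offspring: 4
Count with target: 2
Probability: 2/4 = 1/2
Expected count = 1/2 × 164 = 82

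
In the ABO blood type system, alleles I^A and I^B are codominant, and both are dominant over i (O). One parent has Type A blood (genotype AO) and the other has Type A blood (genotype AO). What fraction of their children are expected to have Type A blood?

Cross: AO × AO
Possible offspring genotypes: 1 AA, 2 AO, 1 OO
Blood type counts: 3 Type A, 1 Type O
Probability of Type A: 3/4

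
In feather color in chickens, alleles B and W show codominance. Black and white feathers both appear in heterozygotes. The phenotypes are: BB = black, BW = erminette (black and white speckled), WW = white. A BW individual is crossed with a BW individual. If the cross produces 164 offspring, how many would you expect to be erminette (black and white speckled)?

Punnett square for BW × BW:
Offspring genotypes: 1 BB, 2 BW, 1 WW
Phenotype counts: 1 black, 2 erminette (black and white speckled), 1 white
erminette (black and white speckled): 2 out of 4 → fraction 1/2
Expected count = 1/2 × 164 = 82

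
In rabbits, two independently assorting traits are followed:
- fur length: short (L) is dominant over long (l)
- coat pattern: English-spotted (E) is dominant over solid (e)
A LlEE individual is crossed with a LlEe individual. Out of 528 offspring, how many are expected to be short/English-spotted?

Dihybrid cross LlEE × LlEe — consider each gene separately:
fur length: Ll × Ll → 1 LL, 2 Ll, 1 ll → 3 L_ : 1 ll (out of 4)
coat pattern: EE × Ee → 2 EE, 2 Ee → 4 E_ (out of 4)
Combine (counts out of 4 × 4 = 16): short/English-spotted (L_E_) = 3×4 = 12; long/English-spotted (llE_) = 1×4 = 4
Phenotype counts (out of 16): 12 short/English-spotted, 4 long/English-spotted
short/English-spotted: 12 out of 16 → fraction 3/4
Expected count = 3/4 × 528 = 396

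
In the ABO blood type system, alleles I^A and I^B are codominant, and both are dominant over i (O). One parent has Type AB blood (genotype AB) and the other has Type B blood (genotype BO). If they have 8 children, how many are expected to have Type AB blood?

Cross: AB × BO
Possible offspring genotypes: 1 AB, 1 AO, 1 BB, 1 BO
Blood type counts: 1 Type AB, 1 Type A, 2 Type B
Probability of Type AB: 1/4
Expected count = 1/4 × 8 = 2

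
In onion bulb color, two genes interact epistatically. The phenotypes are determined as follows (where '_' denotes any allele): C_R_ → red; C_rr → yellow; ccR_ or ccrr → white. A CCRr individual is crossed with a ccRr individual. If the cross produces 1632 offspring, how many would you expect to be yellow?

Cross: CCRr × ccRr — consider each gene separately:
C gene: CC × cc → 4 Cc → 4 C_ (out of 4)
R gene: Rr × Rr → 1 RR, 2 Rr, 1 rr → 3 R_ : 1 rr (out of 4)
Genotype classes (out of 4 × 4 = 16): C_R_ = 4×3 = 12; C_rr = 4×1 = 4
Apply the phenotype rules: C_R_ (12) → red; C_rr (4) → yellow
Phenotype counts (out of 16): 12 red, 4 yellow
yellow: 4 out of 16 → fraction 1/4
Expected count = 1/4 × 1632 = 408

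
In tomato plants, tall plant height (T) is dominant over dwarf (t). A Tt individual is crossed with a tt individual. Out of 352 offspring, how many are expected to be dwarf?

Punnett square for Tt × tt:
Offspring genotypes: 2 Tt, 2 tt
tall: 2, dwarf: 2
dwarf: 2 out of 4 → fraction 1/2
Expected count = 1/2 × 352 = 176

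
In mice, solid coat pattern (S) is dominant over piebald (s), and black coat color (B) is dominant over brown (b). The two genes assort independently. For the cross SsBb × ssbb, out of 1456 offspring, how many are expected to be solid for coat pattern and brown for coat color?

Dihybrid cross SsBb × ssbb — consider each gene separately:
coat pattern: Ss × ss → 2 Ss, 2 ss → 2 S_ : 2 ss (out of 4)
coat color: Bb × bb → 2 Bb, 2 bb → 2 B_ : 2 bb (out of 4)
Looking for: solid (S_) and brown (bb)
P(solid) = 2/4, P(brown) = 2/4
P(both) = 2/4 × 2/4 = 4/16 = 1/4
Expected count = 1/4 × 1456 = 364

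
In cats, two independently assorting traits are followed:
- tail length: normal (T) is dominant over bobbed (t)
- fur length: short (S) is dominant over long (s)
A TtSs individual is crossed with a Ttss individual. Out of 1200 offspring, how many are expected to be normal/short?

Dihybrid cross TtSs × Ttss — consider each gene separately:
tail length: Tt × Tt → 1 TT, 2 Tt, 1 tt → 3 T_ : 1 tt (out of 4)
fur length: Ss × ss → 2 Ss, 2 ss → 2 S_ : 2 ss (out of 4)
Combine (counts out of 4 × 4 = 16): normal/short (T_S_) = 3×2 = 6; normal/long (T_ss) = 3×2 = 6; bobbed/short (ttS_) = 1×2 = 2; bobbed/long (ttss) = 1×2 = 2
Phenotype counts (out of 16): 6 normal/short, 6 normal/long, 2 bobbed/short, 2 bobbed/long
normal/short: 6 out of 16 → fraction 3/8
Expected count = 3/8 × 1200 = 450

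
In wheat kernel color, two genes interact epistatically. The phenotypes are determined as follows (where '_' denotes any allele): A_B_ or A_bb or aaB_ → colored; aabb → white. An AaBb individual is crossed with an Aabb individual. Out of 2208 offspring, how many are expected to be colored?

Cross: AaBb × Aabb — consider each gene separately:
A gene: Aa × Aa → 1 AA, 2 Aa, 1 aa → 3 A_ : 1 aa (out of 4)
B gene: Bb × bb → 2 Bb, 2 bb → 2 B_ : 2 bb (out of 4)
Genotype classes (out of 4 × 4 = 16): A_B_ = 3×2 = 6; A_bb = 3×2 = 6; aaB_ = 1×2 = 2; aabb = 1×2 = 2
Apply the phenotype rules: A_B_ (6) + A_bb (6) + aaB_ (2) → colored; aabb (2) → white
Phenotype counts (out of 16): 14 colored, 2 white
colored: 14 out of 16 → fraction 7/8
Expected count = 7/8 × 2208 = 1932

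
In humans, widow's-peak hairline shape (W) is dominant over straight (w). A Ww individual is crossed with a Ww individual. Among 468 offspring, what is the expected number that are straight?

Punnett square for Ww × Ww:
Offspring genotypes: 1 WW, 2 Ww, 1 ww
widow's-peak: 3, straight: 1
straight: 1 out of 4 → fraction 1/4
Expected count = 1/4 × 468 = 117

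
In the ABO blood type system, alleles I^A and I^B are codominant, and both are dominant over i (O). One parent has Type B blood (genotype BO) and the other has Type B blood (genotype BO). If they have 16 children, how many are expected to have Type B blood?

Cross: BO × BO
Possible offspring genotypes: 1 BB, 2 BO, 1 OO
Blood type counts: 3 Type B, 1 Type O
Probability of Type B: 3/4
Expected count = 3/4 × 16 = 12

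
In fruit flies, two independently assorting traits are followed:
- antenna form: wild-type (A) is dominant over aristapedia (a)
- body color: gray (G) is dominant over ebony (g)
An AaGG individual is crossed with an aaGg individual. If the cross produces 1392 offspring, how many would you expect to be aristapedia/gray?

Dihybrid cross AaGG × aaGg — consider each gene separately:
antenna form: Aa × aa → 2 Aa, 2 aa → 2 A_ : 2 aa (out of 4)
body color: GG × Gg → 2 GG, 2 Gg → 4 G_ (out of 4)
Combine (counts out of 4 × 4 = 16): wild-type/gray (A_G_) = 2×4 = 8; aristapedia/gray (aaG_) = 2×4 = 8
Phenotype counts (out of 16): 8 wild-type/gray, 8 aristapedia/gray
aristapedia/gray: 8 out of 16 → fraction 1/2
Expected count = 1/2 × 1392 = 696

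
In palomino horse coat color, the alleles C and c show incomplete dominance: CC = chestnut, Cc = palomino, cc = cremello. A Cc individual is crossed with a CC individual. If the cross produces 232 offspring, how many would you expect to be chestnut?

Punnett square for Cc × CC:
Offspring genotypes: 2 CC, 2 Cc
Phenotype counts: 2 chestnut, 2 palomino
chestnut: 2 out of 4 → fraction 1/2
Expected count = 1/2 × 232 = 116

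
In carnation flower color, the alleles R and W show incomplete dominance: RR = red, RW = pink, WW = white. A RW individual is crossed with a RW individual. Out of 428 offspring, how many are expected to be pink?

Punnett square for RW × RW:
Offspring genotypes: 1 RR, 2 RW, 1 WW
Phenotype counts: 1 red, 2 pink, 1 white
pink: 2 out of 4 → fraction 1/2
Expected count = 1/2 × 428 = 214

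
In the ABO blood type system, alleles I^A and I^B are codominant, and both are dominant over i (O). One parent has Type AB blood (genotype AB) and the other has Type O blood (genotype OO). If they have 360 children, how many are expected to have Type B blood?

Cross: AB × OO
Possible offspring genotypes: 2 AO, 2 BO
Blood type counts: 2 Type A, 2 Type B
Probability of Type B: 2/4 = 1/2
Expected count = 1/2 × 360 = 180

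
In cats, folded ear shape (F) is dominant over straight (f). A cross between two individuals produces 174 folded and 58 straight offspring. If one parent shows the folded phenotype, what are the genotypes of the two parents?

Observed offspring: 174 folded, 58 straight
The observed ratio simplifies to 3:1. Straight (ff) offspring appear, so each parent must contribute one f allele. The parent stated to show folded carries F, so it is Ff. The other parent is then either Ff or ff: Ff × ff would give a 1:1 split, whereas Ff × Ff gives 3:1 — matching the data. So both parents are heterozygous (Ff × Ff).
Parent genotypes: Ff × Ff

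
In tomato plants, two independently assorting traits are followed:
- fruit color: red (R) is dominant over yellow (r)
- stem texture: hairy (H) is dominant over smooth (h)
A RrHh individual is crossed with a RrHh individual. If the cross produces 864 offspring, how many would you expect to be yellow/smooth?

Dihybrid cross RrHh × RrHh — consider each gene separately:
fruit color: Rr × Rr → 1 RR, 2 Rr, 1 rr → 3 R_ : 1 rr (out of 4)
stem texture: Hh × Hh → 1 HH, 2 Hh, 1 hh → 3 H_ : 1 hh (out of 4)
Combine (counts out of 4 × 4 = 16): red/hairy (R_H_) = 3×3 = 9; red/smooth (R_hh) = 3×1 = 3; yellow/hairy (rrH_) = 1×3 = 3; yellow/smooth (rrhh) = 1×1 = 1
Phenotype counts (out of 16): 9 red/hairy, 3 red/smooth, 3 yellow/hairy, 1 yellow/smooth
yellow/smooth: 1 out of 16 → fraction 1/16
Expected count = 1/16 × 864 = 54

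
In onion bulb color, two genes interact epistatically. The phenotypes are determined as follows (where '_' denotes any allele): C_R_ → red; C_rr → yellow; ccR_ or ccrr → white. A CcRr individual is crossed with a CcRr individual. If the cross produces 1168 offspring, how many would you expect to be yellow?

Cross: CcRr × CcRr — consider each gene separately:
C gene: Cc × Cc → 1 CC, 2 Cc, 1 cc → 3 C_ : 1 cc (out of 4)
R gene: Rr × Rr → 1 RR, 2 Rr, 1 rr → 3 R_ : 1 rr (out of 4)
Genotype classes (out of 4 × 4 = 16): C_R_ = 3×3 = 9; C_rr = 3×1 = 3; ccR_ = 1×3 = 3; ccrr = 1×1 = 1
Apply the phenotype rules: C_R_ (9) → red; C_rr (3) → yellow; ccR_ (3) + ccrr (1) → white
Phenotype counts (out of 16): 9 red, 3 yellow, 4 white
yellow: 3 out of 16 → fraction 3/16
Expected count = 3/16 × 1168 = 219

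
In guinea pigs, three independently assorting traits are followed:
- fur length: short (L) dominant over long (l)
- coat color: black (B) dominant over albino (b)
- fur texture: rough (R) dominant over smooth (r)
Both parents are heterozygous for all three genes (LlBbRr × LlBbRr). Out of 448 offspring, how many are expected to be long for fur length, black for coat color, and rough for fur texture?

Trihybrid cross: LlBbRr × LlBbRr
Each trait segregates independently with a 3:1 phenotypic ratio, so each gene contributes 3/4 (dominant) or 1/4 (recessive).
Target: long (fur length), black (coat color), rough (fur texture)
Probability = product of independent per-trait probabilities
= 1/4 × 3/4 × 3/4 = 9/64
Expected count = 9/64 × 448 = 63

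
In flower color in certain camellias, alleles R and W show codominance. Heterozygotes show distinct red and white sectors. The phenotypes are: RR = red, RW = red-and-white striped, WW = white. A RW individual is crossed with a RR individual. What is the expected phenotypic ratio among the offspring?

Punnett square for RW × RR:
Offspring genotypes: 2 RR, 2 RW
Phenotype counts: 2 red, 2 red-and-white striped
Ratio: 1 red : 1 red-and-white striped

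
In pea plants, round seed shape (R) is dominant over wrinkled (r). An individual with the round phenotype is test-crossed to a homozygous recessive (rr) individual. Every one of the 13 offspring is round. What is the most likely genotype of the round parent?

Test cross: ? × rr
All offspring are round.
If the unknown parent were heterozygous (Rr), about half of 13 offspring would be wrinkled; none are. The unknown parent is most likely homozygous dominant (RR).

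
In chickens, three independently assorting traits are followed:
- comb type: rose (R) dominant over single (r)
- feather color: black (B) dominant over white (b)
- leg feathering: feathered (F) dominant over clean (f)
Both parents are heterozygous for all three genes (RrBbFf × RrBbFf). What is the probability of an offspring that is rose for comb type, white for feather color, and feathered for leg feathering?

Trihybrid cross: RrBbFf × RrBbFf
Each trait segregates independently with a 3:1 phenotypic ratio, so each gene contributes 3/4 (dominant) or 1/4 (recessive).
Target: rose (comb type), white (feather color), feathered (leg feathering)
Probability = product of independent per-trait probabilities
= 3/4 × 1/4 × 3/4 = 9/64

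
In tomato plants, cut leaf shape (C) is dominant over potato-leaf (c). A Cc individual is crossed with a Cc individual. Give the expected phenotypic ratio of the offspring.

Punnett square for Cc × Cc:
Offspring genotypes: 1 CC, 2 Cc, 1 cc
cut: 3, potato-leaf: 1
Ratio: 3:1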